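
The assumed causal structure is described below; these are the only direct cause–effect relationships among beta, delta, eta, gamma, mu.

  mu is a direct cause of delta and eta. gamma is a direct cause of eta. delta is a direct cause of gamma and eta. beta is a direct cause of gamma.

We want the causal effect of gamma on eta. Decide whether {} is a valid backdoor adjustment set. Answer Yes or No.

No

Backdoor paths from gamma to eta (paths whose first edge points into gamma):
  P1: gamma <- delta <- mu -> eta
  P2: gamma <- delta -> eta
Condition 1 (no descendant of gamma in the set): holds — descendants of gamma are {eta}; none are in {}.
Condition 2 (every backdoor path blocked by {}):
  P1: open — no interior node is in the conditioning set.
  P2: open — no interior node is in the conditioning set.
{} does not satisfy the backdoor criterion.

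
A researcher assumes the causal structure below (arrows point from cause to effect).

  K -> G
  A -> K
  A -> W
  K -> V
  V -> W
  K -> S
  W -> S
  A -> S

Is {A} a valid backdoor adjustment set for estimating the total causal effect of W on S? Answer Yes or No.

No

Backdoor paths from W to S (paths whose first edge points into W):
  P1: W <- A -> K -> S
  P2: W <- A -> S
  P3: W <- V <- K <- A -> S
  P4: W <- V <- K -> S
Condition 1 (no descendant of W in the set): holds — descendants of W are {S}; none are in {A}.
Condition 2 (every backdoor path blocked by {A}):
  P1: blocked at fork node A ∈ conditioning set.
  P2: blocked at fork node A ∈ conditioning set.
  P3: blocked at fork node A ∈ conditioning set.
  P4: open — no interior node is in the conditioning set.
{A} does not satisfy the backdoor criterion.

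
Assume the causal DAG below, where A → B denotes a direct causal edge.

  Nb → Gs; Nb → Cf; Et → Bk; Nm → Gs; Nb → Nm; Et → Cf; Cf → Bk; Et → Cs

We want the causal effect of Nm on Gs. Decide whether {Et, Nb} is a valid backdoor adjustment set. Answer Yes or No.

Yes

Backdoor paths from Nm to Gs (paths whose first edge points into Nm):
  P1: Nm <- Nb -> Gs
Condition 1 (no descendant of Nm in the set): holds — descendants of Nm are {Gs}; none are in {Et, Nb}.
Condition 2 (every backdoor path blocked by {Et, Nb}):
  P1: blocked at fork node Nb ∈ conditioning set.
{Et, Nb} satisfies the backdoor criterion.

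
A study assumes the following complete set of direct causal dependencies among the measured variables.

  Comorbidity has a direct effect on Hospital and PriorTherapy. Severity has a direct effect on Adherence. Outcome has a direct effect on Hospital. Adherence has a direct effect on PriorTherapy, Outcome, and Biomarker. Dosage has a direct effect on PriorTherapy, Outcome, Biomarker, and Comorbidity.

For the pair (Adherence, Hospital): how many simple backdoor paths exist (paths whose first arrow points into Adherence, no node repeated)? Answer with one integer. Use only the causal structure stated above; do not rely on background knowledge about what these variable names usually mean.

0

A backdoor path from Adherence to Hospital is any simple undirected path whose first edge points into Adherence (i.e. leaves Adherence via a parent).
Parents of Adherence: {Severity}.
No simple path from any parent of Adherence reaches Hospital without revisiting Adherence, so there are no backdoor paths.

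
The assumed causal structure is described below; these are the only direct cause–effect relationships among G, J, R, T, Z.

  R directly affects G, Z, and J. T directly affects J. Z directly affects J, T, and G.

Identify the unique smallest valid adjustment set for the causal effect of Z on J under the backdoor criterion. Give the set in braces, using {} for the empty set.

Variables eligible for adjustment (non-descendants of Z, excluding Z and J): {R}.
Backdoor paths from Z to J:
  P1: Z <- R -> J
The empty set is not sufficient: P1 (Z <- R -> J) has no collider blocking it and no conditioned non-collider, so it is open.
Try {R}:
  P1: blocked at fork node R ∈ conditioning set.
{R} contains no descendant of Z and blocks every backdoor path.
{R} is the unique smallest valid adjustment set.

{R}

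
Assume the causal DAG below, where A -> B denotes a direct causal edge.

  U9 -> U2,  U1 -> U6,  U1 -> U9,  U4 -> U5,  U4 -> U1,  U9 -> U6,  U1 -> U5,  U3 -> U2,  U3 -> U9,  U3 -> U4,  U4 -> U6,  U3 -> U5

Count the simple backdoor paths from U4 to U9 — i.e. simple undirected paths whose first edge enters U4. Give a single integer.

A backdoor path from U4 to U9 is any simple undirected path whose first edge points into U4 (i.e. leaves U4 via a parent).
Parents of U4: {U3}.
Enumerating:
  P1: U4 <- U3 -> U9
  P2: U4 <- U3 -> U5 <- U1 -> U9
  P3: U4 <- U3 -> U5 <- U1 -> U6 <- U9
  P4: U4 <- U3 -> U2 <- U9
That exhausts the simple backdoor paths. Count: 4.

4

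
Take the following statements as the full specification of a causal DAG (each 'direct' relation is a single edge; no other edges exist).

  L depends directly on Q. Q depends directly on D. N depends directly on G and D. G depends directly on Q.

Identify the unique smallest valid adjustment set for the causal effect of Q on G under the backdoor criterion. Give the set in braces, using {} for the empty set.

{}

Variables eligible for adjustment (non-descendants of Q, excluding Q and G): {D}.
Backdoor paths from Q to G:
  P1: Q <- D -> N <- G
Each backdoor path contains an unconditioned collider, so every path is already blocked with the empty conditioning set:
  P1: blocked at collider N (neither it nor any descendant is in the conditioning set).
The empty set is therefore the unique smallest valid set.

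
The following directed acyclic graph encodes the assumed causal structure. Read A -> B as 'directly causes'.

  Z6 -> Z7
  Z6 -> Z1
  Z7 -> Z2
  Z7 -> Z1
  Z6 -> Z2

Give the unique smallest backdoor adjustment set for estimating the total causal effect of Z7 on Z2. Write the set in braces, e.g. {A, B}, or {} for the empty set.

{Z6}

Variables eligible for adjustment (non-descendants of Z7, excluding Z7 and Z2): {Z6}.
Backdoor paths from Z7 to Z2:
  P1: Z7 <- Z6 -> Z2
The empty set is not sufficient: P1 (Z7 <- Z6 -> Z2) has no collider blocking it and no conditioned non-collider, so it is open.
Try {Z6}:
  P1: blocked at fork node Z6 ∈ conditioning set.
{Z6} contains no descendant of Z7 and blocks every backdoor path.
{Z6} is the unique smallest valid adjustment set.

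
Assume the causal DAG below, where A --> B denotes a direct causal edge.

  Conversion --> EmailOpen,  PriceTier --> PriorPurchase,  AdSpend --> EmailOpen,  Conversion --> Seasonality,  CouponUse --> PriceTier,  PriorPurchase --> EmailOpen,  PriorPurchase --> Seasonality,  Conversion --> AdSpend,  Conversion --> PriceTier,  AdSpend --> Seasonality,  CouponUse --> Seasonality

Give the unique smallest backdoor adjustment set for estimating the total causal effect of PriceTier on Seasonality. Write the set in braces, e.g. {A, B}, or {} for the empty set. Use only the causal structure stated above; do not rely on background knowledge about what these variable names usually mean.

{Conversion, CouponUse}

Variables eligible for adjustment (non-descendants of PriceTier, excluding PriceTier and Seasonality): {AdSpend, Conversion, CouponUse}.
Backdoor paths from PriceTier to Seasonality:
  P1: PriceTier <- CouponUse -> Seasonality
  P2: PriceTier <- Conversion -> AdSpend -> EmailOpen <- PriorPurchase -> Seasonality
  P3: PriceTier <- Conversion -> AdSpend -> Seasonality
  P4: PriceTier <- Conversion -> EmailOpen <- AdSpend -> Seasonality
  P5: PriceTier <- Conversion -> EmailOpen <- PriorPurchase -> Seasonality
  P6: PriceTier <- Conversion -> Seasonality
The empty set is not sufficient: P1 (PriceTier <- CouponUse -> Seasonality) has no collider blocking it and no conditioned non-collider, so it is open.
Try {Conversion, CouponUse}:
  P1: blocked at fork node CouponUse ∈ conditioning set.
  P2: blocked at fork node Conversion ∈ conditioning set.
  P3: blocked at fork node Conversion ∈ conditioning set.
  P4: blocked at fork node Conversion ∈ conditioning set.
  P5: blocked at fork node Conversion ∈ conditioning set.
  P6: blocked at fork node Conversion ∈ conditioning set.
{Conversion, CouponUse} contains no descendant of PriceTier and blocks every backdoor path.
Every element of {Conversion, CouponUse} is needed (dropping Conversion leaves P3 open; dropping CouponUse leaves P1 open), so no proper subset is valid.
Among all size-2 subsets of the eligible variables, only {Conversion, CouponUse} blocks every backdoor path, so it is the unique smallest valid adjustment set.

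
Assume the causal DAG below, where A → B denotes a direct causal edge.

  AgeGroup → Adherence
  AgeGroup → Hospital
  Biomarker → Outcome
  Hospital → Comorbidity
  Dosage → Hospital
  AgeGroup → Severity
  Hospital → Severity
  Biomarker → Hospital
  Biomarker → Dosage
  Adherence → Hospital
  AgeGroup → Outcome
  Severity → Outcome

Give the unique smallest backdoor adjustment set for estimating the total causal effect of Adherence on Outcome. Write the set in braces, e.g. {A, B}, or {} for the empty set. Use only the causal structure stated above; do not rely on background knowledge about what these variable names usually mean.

{AgeGroup}

Variables eligible for adjustment (non-descendants of Adherence, excluding Adherence and Outcome): {AgeGroup, Biomarker, Dosage}.
Backdoor paths from Adherence to Outcome:
  P1: Adherence <- AgeGroup -> Hospital <- Biomarker -> Outcome
  P2: Adherence <- AgeGroup -> Hospital <- Dosage <- Biomarker -> Outcome
  P3: Adherence <- AgeGroup -> Hospital -> Severity -> Outcome
  P4: Adherence <- AgeGroup -> Severity <- Hospital <- Biomarker -> Outcome
  P5: Adherence <- AgeGroup -> Severity <- Hospital <- Dosage <- Biomarker -> Outcome
  P6: Adherence <- AgeGroup -> Severity -> Outcome
  P7: Adherence <- AgeGroup -> Outcome
The empty set is not sufficient: P3 (Adherence <- AgeGroup -> Hospital -> Severity -> Outcome) has no collider blocking it and no conditioned non-collider, so it is open.
Try {AgeGroup}:
  P1: blocked at fork node AgeGroup ∈ conditioning set.
  P2: blocked at fork node AgeGroup ∈ conditioning set.
  P3: blocked at fork node AgeGroup ∈ conditioning set.
  P4: blocked at fork node AgeGroup ∈ conditioning set.
  P5: blocked at fork node AgeGroup ∈ conditioning set.
  P6: blocked at fork node AgeGroup ∈ conditioning set.
  P7: blocked at fork node AgeGroup ∈ conditioning set.
{AgeGroup} contains no descendant of Adherence and blocks every backdoor path.
No other singleton works — e.g. {Biomarker} leaves P3 open — so {AgeGroup} is the unique smallest valid adjustment set.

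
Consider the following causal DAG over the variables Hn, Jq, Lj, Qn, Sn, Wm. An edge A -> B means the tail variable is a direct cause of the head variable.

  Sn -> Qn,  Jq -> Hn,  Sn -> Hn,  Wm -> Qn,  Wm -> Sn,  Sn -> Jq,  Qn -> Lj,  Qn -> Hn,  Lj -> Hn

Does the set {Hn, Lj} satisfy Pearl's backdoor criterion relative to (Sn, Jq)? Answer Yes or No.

No

Backdoor paths from Sn to Jq (paths whose first edge points into Sn):
  P1: Sn <- Wm -> Qn -> Lj -> Hn <- Jq
  P2: Sn <- Wm -> Qn -> Hn <- Jq
Condition 1 (no descendant of Sn in the set): FAILS — Hn and Lj are descendants of Sn.
Condition 2 (every backdoor path blocked by {Hn, Lj}):
  P1: blocked at chain node Lj ∈ conditioning set.
  P2: open — collider(s) Hn are conditioned on (or have a conditioned descendant) and no non-collider on the path is in the set.
{Hn, Lj} does not satisfy the backdoor criterion.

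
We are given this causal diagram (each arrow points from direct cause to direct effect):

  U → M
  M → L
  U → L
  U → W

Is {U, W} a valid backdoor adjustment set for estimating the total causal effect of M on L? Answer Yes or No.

Backdoor paths from M to L (paths whose first edge points into M):
  P1: M <- U -> L
Condition 1 (no descendant of M in the set): holds — descendants of M are {L}; none are in {U, W}.
Condition 2 (every backdoor path blocked by {U, W}):
  P1: blocked at fork node U ∈ conditioning set.
{U, W} satisfies the backdoor criterion.

Yes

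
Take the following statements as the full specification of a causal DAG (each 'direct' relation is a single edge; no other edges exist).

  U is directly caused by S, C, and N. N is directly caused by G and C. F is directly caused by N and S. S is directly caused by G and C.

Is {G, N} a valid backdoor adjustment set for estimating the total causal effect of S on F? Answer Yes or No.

Yes

Backdoor paths from S to F (paths whose first edge points into S):
  P1: S <- C -> N -> F
  P2: S <- C -> U <- N -> F
  P3: S <- G -> N -> F
Condition 1 (no descendant of S in the set): holds — descendants of S are {F, U}; none are in {G, N}.
Condition 2 (every backdoor path blocked by {G, N}):
  P1: blocked at chain node N ∈ conditioning set.
  P2: blocked at collider U (neither it nor any descendant is in the conditioning set).
  P3: blocked at fork node G ∈ conditioning set.
{G, N} satisfies the backdoor criterion.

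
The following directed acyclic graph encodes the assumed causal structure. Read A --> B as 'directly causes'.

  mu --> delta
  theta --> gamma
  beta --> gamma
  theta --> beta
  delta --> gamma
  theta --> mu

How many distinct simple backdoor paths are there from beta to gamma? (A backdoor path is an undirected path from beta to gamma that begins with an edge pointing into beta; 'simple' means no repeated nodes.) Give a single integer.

2

A backdoor path from beta to gamma is any simple undirected path whose first edge points into beta (i.e. leaves beta via a parent).
Parents of beta: {theta}.
Enumerating:
  P1: beta <- theta -> mu -> delta -> gamma
  P2: beta <- theta -> gamma
That exhausts the simple backdoor paths. Count: 2.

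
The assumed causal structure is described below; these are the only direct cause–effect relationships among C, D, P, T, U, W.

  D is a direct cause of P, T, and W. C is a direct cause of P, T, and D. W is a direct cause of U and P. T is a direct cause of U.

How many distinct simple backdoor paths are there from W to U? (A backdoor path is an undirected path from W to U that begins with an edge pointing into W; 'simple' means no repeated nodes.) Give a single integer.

A backdoor path from W to U is any simple undirected path whose first edge points into W (i.e. leaves W via a parent).
Parents of W: {D}.
Enumerating:
  P1: W <- D <- C -> T -> U
  P2: W <- D -> T -> U
  P3: W <- D -> P <- C -> T -> U
That exhausts the simple backdoor paths. Count: 3.

3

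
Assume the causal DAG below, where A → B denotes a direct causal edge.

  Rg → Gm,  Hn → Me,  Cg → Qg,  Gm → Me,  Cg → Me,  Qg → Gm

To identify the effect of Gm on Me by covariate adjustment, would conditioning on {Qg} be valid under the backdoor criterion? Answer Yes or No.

Yes

Backdoor paths from Gm to Me (paths whose first edge points into Gm):
  P1: Gm <- Qg <- Cg -> Me
Condition 1 (no descendant of Gm in the set): holds — descendants of Gm are {Me}; none are in {Qg}.
Condition 2 (every backdoor path blocked by {Qg}):
  P1: blocked at chain node Qg ∈ conditioning set.
{Qg} satisfies the backdoor criterion.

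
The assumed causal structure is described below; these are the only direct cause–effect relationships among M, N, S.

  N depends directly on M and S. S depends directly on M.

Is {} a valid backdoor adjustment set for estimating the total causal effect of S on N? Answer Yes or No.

Backdoor paths from S to N (paths whose first edge points into S):
  P1: S <- M -> N
Condition 1 (no descendant of S in the set): holds — descendants of S are {N}; none are in {}.
Condition 2 (every backdoor path blocked by {}):
  P1: open — no interior node is in the conditioning set.
{} does not satisfy the backdoor criterion.

No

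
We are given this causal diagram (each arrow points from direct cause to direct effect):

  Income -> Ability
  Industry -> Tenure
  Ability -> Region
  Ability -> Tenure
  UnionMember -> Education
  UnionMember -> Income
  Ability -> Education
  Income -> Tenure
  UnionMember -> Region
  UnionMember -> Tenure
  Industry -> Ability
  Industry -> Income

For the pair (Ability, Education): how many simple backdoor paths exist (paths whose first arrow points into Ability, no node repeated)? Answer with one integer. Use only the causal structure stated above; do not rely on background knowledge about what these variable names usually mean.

7

A backdoor path from Ability to Education is any simple undirected path whose first edge points into Ability (i.e. leaves Ability via a parent).
Parents of Ability: {Income, Industry}.
Enumerating:
  P1: Ability <- Industry -> Income <- UnionMember -> Education
  P2: Ability <- Industry -> Income -> Tenure <- UnionMember -> Education
  P3: Ability <- Industry -> Tenure <- UnionMember -> Education
  P4: Ability <- Industry -> Tenure <- Income <- UnionMember -> Education
  P5: Ability <- Income <- UnionMember -> Education
  P6: Ability <- Income <- Industry -> Tenure <- UnionMember -> Education
  P7: Ability <- Income -> Tenure <- UnionMember -> Education
That exhausts the simple backdoor paths. Count: 7.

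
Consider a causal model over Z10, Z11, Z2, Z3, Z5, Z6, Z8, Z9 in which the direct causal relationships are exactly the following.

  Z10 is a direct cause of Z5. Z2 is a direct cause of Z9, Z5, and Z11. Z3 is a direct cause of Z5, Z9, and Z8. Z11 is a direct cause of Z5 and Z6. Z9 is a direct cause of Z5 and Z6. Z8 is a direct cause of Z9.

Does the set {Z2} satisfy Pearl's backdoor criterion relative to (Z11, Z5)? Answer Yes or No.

Yes

Backdoor paths from Z11 to Z5 (paths whose first edge points into Z11):
  P1: Z11 <- Z2 -> Z9 <- Z3 -> Z5
  P2: Z11 <- Z2 -> Z9 <- Z8 <- Z3 -> Z5
  P3: Z11 <- Z2 -> Z9 -> Z5
  P4: Z11 <- Z2 -> Z5
Condition 1 (no descendant of Z11 in the set): holds — descendants of Z11 are {Z5, Z6}; none are in {Z2}.
Condition 2 (every backdoor path blocked by {Z2}):
  P1: blocked at fork node Z2 ∈ conditioning set.
  P2: blocked at fork node Z2 ∈ conditioning set.
  P3: blocked at fork node Z2 ∈ conditioning set.
  P4: blocked at fork node Z2 ∈ conditioning set.
{Z2} satisfies the backdoor criterion.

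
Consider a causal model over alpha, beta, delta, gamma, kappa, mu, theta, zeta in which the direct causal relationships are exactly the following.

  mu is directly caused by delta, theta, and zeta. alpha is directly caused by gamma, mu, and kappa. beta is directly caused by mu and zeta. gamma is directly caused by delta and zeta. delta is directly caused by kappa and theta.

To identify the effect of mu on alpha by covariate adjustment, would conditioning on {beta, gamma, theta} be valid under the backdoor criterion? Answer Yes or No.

No

Backdoor paths from mu to alpha (paths whose first edge points into mu):
  P1: mu <- zeta -> gamma <- delta <- kappa -> alpha
  P2: mu <- zeta -> gamma -> alpha
  P3: mu <- theta -> delta <- kappa -> alpha
  P4: mu <- theta -> delta -> gamma -> alpha
  P5: mu <- delta <- kappa -> alpha
  P6: mu <- delta -> gamma -> alpha
Condition 1 (no descendant of mu in the set): FAILS — beta is a descendant of mu.
Condition 2 (every backdoor path blocked by {beta, gamma, theta}):
  P1: open — collider(s) gamma are conditioned on (or have a conditioned descendant) and no non-collider on the path is in the set.
  P2: blocked at chain node gamma ∈ conditioning set.
  P3: blocked at fork node theta ∈ conditioning set.
  P4: blocked at fork node theta ∈ conditioning set.
  P5: open — no interior node is in the conditioning set.
  P6: blocked at chain node gamma ∈ conditioning set.
{beta, gamma, theta} does not satisfy the backdoor criterion.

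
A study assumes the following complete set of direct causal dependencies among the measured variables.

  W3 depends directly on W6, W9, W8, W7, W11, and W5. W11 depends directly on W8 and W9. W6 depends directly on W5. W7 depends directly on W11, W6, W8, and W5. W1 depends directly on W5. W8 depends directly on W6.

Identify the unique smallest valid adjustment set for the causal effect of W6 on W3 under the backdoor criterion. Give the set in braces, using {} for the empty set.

Variables eligible for adjustment (non-descendants of W6, excluding W6 and W3): {W1, W5, W9}.
Backdoor paths from W6 to W3:
  P1: W6 <- W5 -> W7 <- W8 -> W11 <- W9 -> W3
  P2: W6 <- W5 -> W7 <- W8 -> W11 -> W3
  P3: W6 <- W5 -> W7 <- W8 -> W3
  P4: W6 <- W5 -> W7 <- W11 <- W9 -> W3
  P5: W6 <- W5 -> W7 <- W11 <- W8 -> W3
  P6: W6 <- W5 -> W7 <- W11 -> W3
  P7: W6 <- W5 -> W7 -> W3
  P8: W6 <- W5 -> W3
The empty set is not sufficient: P7 (W6 <- W5 -> W7 -> W3) has no collider blocking it and no conditioned non-collider, so it is open.
Try {W5}:
  P1: blocked at fork node W5 ∈ conditioning set.
  P2: blocked at fork node W5 ∈ conditioning set.
  P3: blocked at fork node W5 ∈ conditioning set.
  P4: blocked at fork node W5 ∈ conditioning set.
  P5: blocked at fork node W5 ∈ conditioning set.
  P6: blocked at fork node W5 ∈ conditioning set.
  P7: blocked at fork node W5 ∈ conditioning set.
  P8: blocked at fork node W5 ∈ conditioning set.
{W5} contains no descendant of W6 and blocks every backdoor path.
No other singleton works — e.g. {W1} leaves P7 open — so {W5} is the unique smallest valid adjustment set.

{W5}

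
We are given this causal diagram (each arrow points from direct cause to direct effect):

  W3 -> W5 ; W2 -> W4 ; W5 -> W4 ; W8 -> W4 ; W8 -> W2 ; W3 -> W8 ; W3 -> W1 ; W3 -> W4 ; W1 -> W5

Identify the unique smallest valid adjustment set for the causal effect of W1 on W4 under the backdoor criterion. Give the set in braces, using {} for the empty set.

{W3}

Variables eligible for adjustment (non-descendants of W1, excluding W1 and W4): {W2, W3, W8}.
Backdoor paths from W1 to W4:
  P1: W1 <- W3 -> W8 -> W2 -> W4
  P2: W1 <- W3 -> W8 -> W4
  P3: W1 <- W3 -> W5 -> W4
  P4: W1 <- W3 -> W4
The empty set is not sufficient: P1 (W1 <- W3 -> W8 -> W2 -> W4) has no collider blocking it and no conditioned non-collider, so it is open.
Try {W3}:
  P1: blocked at fork node W3 ∈ conditioning set.
  P2: blocked at fork node W3 ∈ conditioning set.
  P3: blocked at fork node W3 ∈ conditioning set.
  P4: blocked at fork node W3 ∈ conditioning set.
{W3} contains no descendant of W1 and blocks every backdoor path.
No other singleton works — e.g. {W8} leaves P3 open — so {W3} is the unique smallest valid adjustment set.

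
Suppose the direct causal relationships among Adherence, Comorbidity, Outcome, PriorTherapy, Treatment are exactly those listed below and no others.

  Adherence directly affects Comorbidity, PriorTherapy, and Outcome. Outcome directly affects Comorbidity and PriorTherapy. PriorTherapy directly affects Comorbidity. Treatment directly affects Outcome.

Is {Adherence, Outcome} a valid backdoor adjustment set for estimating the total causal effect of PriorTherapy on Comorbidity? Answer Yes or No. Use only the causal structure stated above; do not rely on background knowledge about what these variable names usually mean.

Backdoor paths from PriorTherapy to Comorbidity (paths whose first edge points into PriorTherapy):
  P1: PriorTherapy <- Adherence -> Outcome -> Comorbidity
  P2: PriorTherapy <- Adherence -> Comorbidity
  P3: PriorTherapy <- Outcome <- Adherence -> Comorbidity
  P4: PriorTherapy <- Outcome -> Comorbidity
Condition 1 (no descendant of PriorTherapy in the set): holds — descendants of PriorTherapy are {Comorbidity}; none are in {Adherence, Outcome}.
Condition 2 (every backdoor path blocked by {Adherence, Outcome}):
  P1: blocked at fork node Adherence ∈ conditioning set.
  P2: blocked at fork node Adherence ∈ conditioning set.
  P3: blocked at chain node Outcome ∈ conditioning set.
  P4: blocked at fork node Outcome ∈ conditioning set.
{Adherence, Outcome} satisfies the backdoor criterion.

Yes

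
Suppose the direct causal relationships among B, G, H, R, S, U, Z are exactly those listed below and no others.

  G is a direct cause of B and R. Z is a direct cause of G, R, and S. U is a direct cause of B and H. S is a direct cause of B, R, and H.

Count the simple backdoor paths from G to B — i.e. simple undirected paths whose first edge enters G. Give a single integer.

A backdoor path from G to B is any simple undirected path whose first edge points into G (i.e. leaves G via a parent).
Parents of G: {Z}.
Enumerating:
  P1: G <- Z -> S -> B
  P2: G <- Z -> S -> H <- U -> B
  P3: G <- Z -> R <- S -> B
  P4: G <- Z -> R <- S -> H <- U -> B
That exhausts the simple backdoor paths. Count: 4.

4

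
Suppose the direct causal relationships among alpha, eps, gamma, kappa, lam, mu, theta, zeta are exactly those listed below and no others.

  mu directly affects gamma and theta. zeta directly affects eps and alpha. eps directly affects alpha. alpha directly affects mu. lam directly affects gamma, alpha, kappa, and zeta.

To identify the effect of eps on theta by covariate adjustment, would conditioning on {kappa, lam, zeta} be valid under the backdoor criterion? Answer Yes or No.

Yes

Backdoor paths from eps to theta (paths whose first edge points into eps):
  P1: eps <- zeta <- lam -> alpha -> mu -> theta
  P2: eps <- zeta <- lam -> gamma <- mu -> theta
  P3: eps <- zeta -> alpha <- lam -> gamma <- mu -> theta
  P4: eps <- zeta -> alpha -> mu -> theta
Condition 1 (no descendant of eps in the set): holds — descendants of eps are {alpha, gamma, mu, theta}; none are in {kappa, lam, zeta}.
Condition 2 (every backdoor path blocked by {kappa, lam, zeta}):
  P1: blocked at chain node zeta ∈ conditioning set.
  P2: blocked at chain node zeta ∈ conditioning set.
  P3: blocked at fork node zeta ∈ conditioning set.
  P4: blocked at fork node zeta ∈ conditioning set.
{kappa, lam, zeta} satisfies the backdoor criterion.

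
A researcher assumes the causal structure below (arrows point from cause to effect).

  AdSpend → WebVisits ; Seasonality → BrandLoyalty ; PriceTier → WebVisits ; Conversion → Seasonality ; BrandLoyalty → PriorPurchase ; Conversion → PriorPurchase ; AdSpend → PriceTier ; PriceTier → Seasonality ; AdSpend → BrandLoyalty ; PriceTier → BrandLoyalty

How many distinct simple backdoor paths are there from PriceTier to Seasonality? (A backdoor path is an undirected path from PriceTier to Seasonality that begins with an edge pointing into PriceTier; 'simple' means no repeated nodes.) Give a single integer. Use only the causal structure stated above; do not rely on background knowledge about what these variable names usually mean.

2

A backdoor path from PriceTier to Seasonality is any simple undirected path whose first edge points into PriceTier (i.e. leaves PriceTier via a parent).
Parents of PriceTier: {AdSpend}.
Enumerating:
  P1: PriceTier <- AdSpend -> BrandLoyalty <- Seasonality
  P2: PriceTier <- AdSpend -> BrandLoyalty -> PriorPurchase <- Conversion -> Seasonality
That exhausts the simple backdoor paths. Count: 2.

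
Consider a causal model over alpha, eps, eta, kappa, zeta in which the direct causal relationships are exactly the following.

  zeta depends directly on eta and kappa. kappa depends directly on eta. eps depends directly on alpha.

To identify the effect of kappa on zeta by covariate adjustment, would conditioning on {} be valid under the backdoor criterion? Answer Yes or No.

No

Backdoor paths from kappa to zeta (paths whose first edge points into kappa):
  P1: kappa <- eta -> zeta
Condition 1 (no descendant of kappa in the set): holds — descendants of kappa are {zeta}; none are in {}.
Condition 2 (every backdoor path blocked by {}):
  P1: open — no interior node is in the conditioning set.
{} does not satisfy the backdoor criterion.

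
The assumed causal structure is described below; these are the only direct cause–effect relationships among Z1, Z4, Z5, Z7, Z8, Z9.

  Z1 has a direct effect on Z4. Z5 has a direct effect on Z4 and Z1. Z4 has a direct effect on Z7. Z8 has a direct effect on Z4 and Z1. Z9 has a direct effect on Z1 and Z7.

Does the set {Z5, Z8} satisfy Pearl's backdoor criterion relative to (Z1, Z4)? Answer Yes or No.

Yes

Backdoor paths from Z1 to Z4 (paths whose first edge points into Z1):
  P1: Z1 <- Z5 -> Z4
  P2: Z1 <- Z9 -> Z7 <- Z4
  P3: Z1 <- Z8 -> Z4
Condition 1 (no descendant of Z1 in the set): holds — descendants of Z1 are {Z4, Z7}; none are in {Z5, Z8}.
Condition 2 (every backdoor path blocked by {Z5, Z8}):
  P1: blocked at fork node Z5 ∈ conditioning set.
  P2: blocked at collider Z7 (neither it nor any descendant is in the conditioning set).
  P3: blocked at fork node Z8 ∈ conditioning set.
{Z5, Z8} satisfies the backdoor criterion.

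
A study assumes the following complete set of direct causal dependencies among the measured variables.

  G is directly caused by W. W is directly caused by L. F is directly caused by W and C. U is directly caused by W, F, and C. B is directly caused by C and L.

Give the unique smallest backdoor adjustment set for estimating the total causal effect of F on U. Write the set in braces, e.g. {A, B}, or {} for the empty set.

Variables eligible for adjustment (non-descendants of F, excluding F and U): {B, C, G, L, W}.
Backdoor paths from F to U:
  P1: F <- W <- L -> B <- C -> U
  P2: F <- W -> U
  P3: F <- C -> U
  P4: F <- C -> B <- L -> W -> U
The empty set is not sufficient: P2 (F <- W -> U) has no collider blocking it and no conditioned non-collider, so it is open.
Try {C, W}:
  P1: blocked at chain node W ∈ conditioning set.
  P2: blocked at fork node W ∈ conditioning set.
  P3: blocked at fork node C ∈ conditioning set.
  P4: blocked at fork node C ∈ conditioning set.
{C, W} contains no descendant of F and blocks every backdoor path.
Every element of {C, W} is needed (dropping C leaves P3 open; dropping W leaves P2 open), so no proper subset is valid.
Among all size-2 subsets of the eligible variables, only {C, W} blocks every backdoor path, so it is the unique smallest valid adjustment set.

{C, W}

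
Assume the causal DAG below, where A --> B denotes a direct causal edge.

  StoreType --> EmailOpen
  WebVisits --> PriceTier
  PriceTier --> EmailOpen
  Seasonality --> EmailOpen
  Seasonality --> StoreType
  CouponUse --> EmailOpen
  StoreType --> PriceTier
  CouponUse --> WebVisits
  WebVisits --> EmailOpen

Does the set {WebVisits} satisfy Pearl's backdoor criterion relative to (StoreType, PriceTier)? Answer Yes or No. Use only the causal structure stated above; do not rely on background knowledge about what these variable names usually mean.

Backdoor paths from StoreType to PriceTier (paths whose first edge points into StoreType):
  P1: StoreType <- Seasonality -> EmailOpen <- CouponUse -> WebVisits -> PriceTier
  P2: StoreType <- Seasonality -> EmailOpen <- WebVisits -> PriceTier
  P3: StoreType <- Seasonality -> EmailOpen <- PriceTier
Condition 1 (no descendant of StoreType in the set): holds — descendants of StoreType are {EmailOpen, PriceTier}; none are in {WebVisits}.
Condition 2 (every backdoor path blocked by {WebVisits}):
  P1: blocked at collider EmailOpen (neither it nor any descendant is in the conditioning set).
  P2: blocked at collider EmailOpen (neither it nor any descendant is in the conditioning set).
  P3: blocked at collider EmailOpen (neither it nor any descendant is in the conditioning set).
{WebVisits} satisfies the backdoor criterion.

Yes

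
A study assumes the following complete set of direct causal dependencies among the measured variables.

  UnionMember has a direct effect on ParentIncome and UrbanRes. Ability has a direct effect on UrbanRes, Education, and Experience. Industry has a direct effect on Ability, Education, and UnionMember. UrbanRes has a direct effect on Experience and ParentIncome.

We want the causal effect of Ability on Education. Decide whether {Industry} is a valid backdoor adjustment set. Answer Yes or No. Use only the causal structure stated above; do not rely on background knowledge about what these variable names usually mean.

Backdoor paths from Ability to Education (paths whose first edge points into Ability):
  P1: Ability <- Industry -> Education
Condition 1 (no descendant of Ability in the set): holds — descendants of Ability are {Education, Experience, ParentIncome, UrbanRes}; none are in {Industry}.
Condition 2 (every backdoor path blocked by {Industry}):
  P1: blocked at fork node Industry ∈ conditioning set.
{Industry} satisfies the backdoor criterion.

Yes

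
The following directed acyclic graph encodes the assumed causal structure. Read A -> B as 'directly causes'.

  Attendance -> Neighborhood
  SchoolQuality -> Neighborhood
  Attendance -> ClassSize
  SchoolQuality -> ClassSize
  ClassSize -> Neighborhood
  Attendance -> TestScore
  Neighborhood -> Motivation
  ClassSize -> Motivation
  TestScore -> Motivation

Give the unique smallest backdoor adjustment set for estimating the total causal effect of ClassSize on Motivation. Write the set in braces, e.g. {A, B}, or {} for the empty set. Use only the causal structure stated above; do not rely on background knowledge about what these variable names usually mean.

Variables eligible for adjustment (non-descendants of ClassSize, excluding ClassSize and Motivation): {Attendance, SchoolQuality, TestScore}.
Backdoor paths from ClassSize to Motivation:
  P1: ClassSize <- SchoolQuality -> Neighborhood <- Attendance -> TestScore -> Motivation
  P2: ClassSize <- SchoolQuality -> Neighborhood -> Motivation
  P3: ClassSize <- Attendance -> Neighborhood -> Motivation
  P4: ClassSize <- Attendance -> TestScore -> Motivation
The empty set is not sufficient: P2 (ClassSize <- SchoolQuality -> Neighborhood -> Motivation) has no collider blocking it and no conditioned non-collider, so it is open.
Try {Attendance, SchoolQuality}:
  P1: blocked at fork node SchoolQuality ∈ conditioning set.
  P2: blocked at fork node SchoolQuality ∈ conditioning set.
  P3: blocked at fork node Attendance ∈ conditioning set.
  P4: blocked at fork node Attendance ∈ conditioning set.
{Attendance, SchoolQuality} contains no descendant of ClassSize and blocks every backdoor path.
Every element of {Attendance, SchoolQuality} is needed (dropping Attendance leaves P3 open; dropping SchoolQuality leaves P2 open), so no proper subset is valid.
Among all size-2 subsets of the eligible variables, only {Attendance, SchoolQuality} blocks every backdoor path, so it is the unique smallest valid adjustment set.

{Attendance, SchoolQuality}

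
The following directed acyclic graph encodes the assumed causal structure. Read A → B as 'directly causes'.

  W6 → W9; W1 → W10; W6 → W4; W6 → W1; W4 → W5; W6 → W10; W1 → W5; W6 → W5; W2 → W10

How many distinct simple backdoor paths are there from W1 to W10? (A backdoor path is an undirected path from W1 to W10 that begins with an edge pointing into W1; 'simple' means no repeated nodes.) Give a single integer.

A backdoor path from W1 to W10 is any simple undirected path whose first edge points into W1 (i.e. leaves W1 via a parent).
Parents of W1: {W6}.
Enumerating:
  P1: W1 <- W6 -> W10
That exhausts the simple backdoor paths. Count: 1.

1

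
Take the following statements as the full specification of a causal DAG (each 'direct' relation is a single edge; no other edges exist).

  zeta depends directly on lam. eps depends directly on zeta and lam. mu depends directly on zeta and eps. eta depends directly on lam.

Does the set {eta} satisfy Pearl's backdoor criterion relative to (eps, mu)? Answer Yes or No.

No

Backdoor paths from eps to mu (paths whose first edge points into eps):
  P1: eps <- lam -> zeta -> mu
  P2: eps <- zeta -> mu
Condition 1 (no descendant of eps in the set): holds — descendants of eps are {mu}; none are in {eta}.
Condition 2 (every backdoor path blocked by {eta}):
  P1: open — no interior node is in the conditioning set.
  P2: open — no interior node is in the conditioning set.
{eta} does not satisfy the backdoor criterion.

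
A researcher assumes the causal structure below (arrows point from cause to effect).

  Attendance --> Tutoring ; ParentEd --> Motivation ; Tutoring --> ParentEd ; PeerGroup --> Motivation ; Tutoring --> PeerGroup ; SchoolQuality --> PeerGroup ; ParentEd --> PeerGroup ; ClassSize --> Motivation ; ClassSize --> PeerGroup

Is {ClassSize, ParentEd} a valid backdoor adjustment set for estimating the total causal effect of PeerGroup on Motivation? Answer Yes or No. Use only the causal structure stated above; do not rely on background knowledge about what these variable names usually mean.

Yes

Backdoor paths from PeerGroup to Motivation (paths whose first edge points into PeerGroup):
  P1: PeerGroup <- ClassSize -> Motivation
  P2: PeerGroup <- Tutoring -> ParentEd -> Motivation
  P3: PeerGroup <- ParentEd -> Motivation
Condition 1 (no descendant of PeerGroup in the set): holds — descendants of PeerGroup are {Motivation}; none are in {ClassSize, ParentEd}.
Condition 2 (every backdoor path blocked by {ClassSize, ParentEd}):
  P1: blocked at fork node ClassSize ∈ conditioning set.
  P2: blocked at chain node ParentEd ∈ conditioning set.
  P3: blocked at fork node ParentEd ∈ conditioning set.
{ClassSize, ParentEd} satisfies the backdoor criterion.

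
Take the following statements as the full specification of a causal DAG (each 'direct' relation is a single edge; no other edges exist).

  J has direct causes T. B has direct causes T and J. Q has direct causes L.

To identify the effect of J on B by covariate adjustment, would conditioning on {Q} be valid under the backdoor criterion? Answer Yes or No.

No

Backdoor paths from J to B (paths whose first edge points into J):
  P1: J <- T -> B
Condition 1 (no descendant of J in the set): holds — descendants of J are {B}; none are in {Q}.
Condition 2 (every backdoor path blocked by {Q}):
  P1: open — no interior node is in the conditioning set.
{Q} does not satisfy the backdoor criterion.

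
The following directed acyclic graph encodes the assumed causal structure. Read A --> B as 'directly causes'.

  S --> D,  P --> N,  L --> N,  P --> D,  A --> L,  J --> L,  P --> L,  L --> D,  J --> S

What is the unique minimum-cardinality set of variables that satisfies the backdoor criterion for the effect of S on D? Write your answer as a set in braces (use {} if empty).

Variables eligible for adjustment (non-descendants of S, excluding S and D): {A, J, L, N, P}.
Backdoor paths from S to D:
  P1: S <- J -> L <- P -> D
  P2: S <- J -> L -> D
  P3: S <- J -> L -> N <- P -> D
The empty set is not sufficient: P2 (S <- J -> L -> D) has no collider blocking it and no conditioned non-collider, so it is open.
Try {J}:
  P1: blocked at fork node J ∈ conditioning set.
  P2: blocked at fork node J ∈ conditioning set.
  P3: blocked at fork node J ∈ conditioning set.
{J} contains no descendant of S and blocks every backdoor path.
No other singleton works — e.g. {A} leaves P2 open — so {J} is the unique smallest valid adjustment set.

{J}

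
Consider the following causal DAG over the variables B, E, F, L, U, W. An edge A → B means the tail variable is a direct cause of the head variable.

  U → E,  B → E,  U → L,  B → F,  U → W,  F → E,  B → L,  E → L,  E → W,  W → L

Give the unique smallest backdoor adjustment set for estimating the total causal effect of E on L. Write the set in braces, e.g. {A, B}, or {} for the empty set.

Variables eligible for adjustment (non-descendants of E, excluding E and L): {B, F, U}.
Backdoor paths from E to L:
  P1: E <- B -> L
  P2: E <- U -> W -> L
  P3: E <- U -> L
  P4: E <- F <- B -> L
The empty set is not sufficient: P1 (E <- B -> L) has no collider blocking it and no conditioned non-collider, so it is open.
Try {B, U}:
  P1: blocked at fork node B ∈ conditioning set.
  P2: blocked at fork node U ∈ conditioning set.
  P3: blocked at fork node U ∈ conditioning set.
  P4: blocked at fork node B ∈ conditioning set.
{B, U} contains no descendant of E and blocks every backdoor path.
Every element of {B, U} is needed (dropping B leaves P1 open; dropping U leaves P2 open), so no proper subset is valid.
Among all size-2 subsets of the eligible variables, only {B, U} blocks every backdoor path, so it is the unique smallest valid adjustment set.

{B, U}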